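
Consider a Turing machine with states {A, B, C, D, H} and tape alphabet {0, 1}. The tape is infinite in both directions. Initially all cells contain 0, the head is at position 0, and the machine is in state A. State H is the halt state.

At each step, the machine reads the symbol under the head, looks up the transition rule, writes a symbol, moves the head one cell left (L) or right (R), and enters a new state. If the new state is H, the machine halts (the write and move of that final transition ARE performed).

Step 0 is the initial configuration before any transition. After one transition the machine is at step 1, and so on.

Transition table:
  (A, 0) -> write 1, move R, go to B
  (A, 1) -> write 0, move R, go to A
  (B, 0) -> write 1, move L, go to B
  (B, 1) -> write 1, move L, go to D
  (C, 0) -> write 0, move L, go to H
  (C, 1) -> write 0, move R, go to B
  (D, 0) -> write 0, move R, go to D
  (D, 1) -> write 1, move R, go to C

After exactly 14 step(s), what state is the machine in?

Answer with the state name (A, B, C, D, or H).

Step 1: in state A at pos 0, read 0 -> (A,0)->write 1,move R,goto B. Now: state=B, head=1, tape[-1..2]=0100 (head:   ^)
Step 2: in state B at pos 1, read 0 -> (B,0)->write 1,move L,goto B. Now: state=B, head=0, tape[-1..2]=0110 (head:  ^)
Step 3: in state B at pos 0, read 1 -> (B,1)->write 1,move L,goto D. Now: state=D, head=-1, tape[-2..2]=00110 (head:  ^)
Step 4: in state D at pos -1, read 0 -> (D,0)->write 0,move R,goto D. Now: state=D, head=0, tape[-2..2]=00110 (head:   ^)
Step 5: in state D at pos 0, read 1 -> (D,1)->write 1,move R,goto C. Now: state=C, head=1, tape[-2..2]=00110 (head:    ^)
Step 6: in state C at pos 1, read 1 -> (C,1)->write 0,move R,goto B. Now: state=B, head=2, tape[-2..3]=001000 (head:     ^)
Step 7: in state B at pos 2, read 0 -> (B,0)->write 1,move L,goto B. Now: state=B, head=1, tape[-2..3]=001010 (head:    ^)
Step 8: in state B at pos 1, read 0 -> (B,0)->write 1,move L,goto B. Now: state=B, head=0, tape[-2..3]=001110 (head:   ^)
Step 9: in state B at pos 0, read 1 -> (B,1)->write 1,move L,goto D. Now: state=D, head=-1, tape[-2..3]=001110 (head:  ^)
Step 10: in state D at pos -1, read 0 -> (D,0)->write 0,move R,goto D. Now: state=D, head=0, tape[-2..3]=001110 (head:   ^)
Step 11: in state D at pos 0, read 1 -> (D,1)->write 1,move R,goto C. Now: state=C, head=1, tape[-2..3]=001110 (head:    ^)
Step 12: in state C at pos 1, read 1 -> (C,1)->write 0,move R,goto B. Now: state=B, head=2, tape[-2..3]=001010 (head:     ^)
Step 13: in state B at pos 2, read 1 -> (B,1)->write 1,move L,goto D. Now: state=D, head=1, tape[-2..3]=001010 (head:    ^)
Step 14: in state D at pos 1, read 0 -> (D,0)->write 0,move R,goto D. Now: state=D, head=2, tape[-2..3]=001010 (head:     ^)

Answer: D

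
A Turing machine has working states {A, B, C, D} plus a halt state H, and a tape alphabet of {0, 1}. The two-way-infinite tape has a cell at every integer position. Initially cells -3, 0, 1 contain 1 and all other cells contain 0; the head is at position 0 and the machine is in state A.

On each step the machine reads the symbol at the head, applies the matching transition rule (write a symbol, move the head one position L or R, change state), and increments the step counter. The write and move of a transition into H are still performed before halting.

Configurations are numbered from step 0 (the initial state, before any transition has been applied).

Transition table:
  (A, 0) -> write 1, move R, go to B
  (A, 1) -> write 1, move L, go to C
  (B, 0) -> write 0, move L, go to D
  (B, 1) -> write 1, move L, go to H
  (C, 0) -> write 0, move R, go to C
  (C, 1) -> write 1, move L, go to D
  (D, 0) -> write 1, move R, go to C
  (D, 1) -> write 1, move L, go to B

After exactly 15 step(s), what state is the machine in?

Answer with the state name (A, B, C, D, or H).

Answer: B

Derivation:
Step 1: in state A at pos 0, read 1 -> (A,1)->write 1,move L,goto C. Now: state=C, head=-1, tape[-4..2]=0100110 (head:    ^)
Step 2: in state C at pos -1, read 0 -> (C,0)->write 0,move R,goto C. Now: state=C, head=0, tape[-4..2]=0100110 (head:     ^)
Step 3: in state C at pos 0, read 1 -> (C,1)->write 1,move L,goto D. Now: state=D, head=-1, tape[-4..2]=0100110 (head:    ^)
Step 4: in state D at pos -1, read 0 -> (D,0)->write 1,move R,goto C. Now: state=C, head=0, tape[-4..2]=0101110 (head:     ^)
Step 5: in state C at pos 0, read 1 -> (C,1)->write 1,move L,goto D. Now: state=D, head=-1, tape[-4..2]=0101110 (head:    ^)
Step 6: in state D at pos -1, read 1 -> (D,1)->write 1,move L,goto B. Now: state=B, head=-2, tape[-4..2]=0101110 (head:   ^)
Step 7: in state B at pos -2, read 0 -> (B,0)->write 0,move L,goto D. Now: state=D, head=-3, tape[-4..2]=0101110 (head:  ^)
Step 8: in state D at pos -3, read 1 -> (D,1)->write 1,move L,goto B. Now: state=B, head=-4, tape[-5..2]=00101110 (head:  ^)
Step 9: in state B at pos -4, read 0 -> (B,0)->write 0,move L,goto D. Now: state=D, head=-5, tape[-6..2]=000101110 (head:  ^)
Step 10: in state D at pos -5, read 0 -> (D,0)->write 1,move R,goto C. Now: state=C, head=-4, tape[-6..2]=010101110 (head:   ^)
Step 11: in state C at pos -4, read 0 -> (C,0)->write 0,move R,goto C. Now: state=C, head=-3, tape[-6..2]=010101110 (head:    ^)
Step 12: in state C at pos -3, read 1 -> (C,1)->write 1,move L,goto D. Now: state=D, head=-4, tape[-6..2]=010101110 (head:   ^)
Step 13: in state D at pos -4, read 0 -> (D,0)->write 1,move R,goto C. Now: state=C, head=-3, tape[-6..2]=011101110 (head:    ^)
Step 14: in state C at pos -3, read 1 -> (C,1)->write 1,move L,goto D. Now: state=D, head=-4, tape[-6..2]=011101110 (head:   ^)
Step 15: in state D at pos -4, read 1 -> (D,1)->write 1,move L,goto B. Now: state=B, head=-5, tape[-6..2]=011101110 (head:  ^)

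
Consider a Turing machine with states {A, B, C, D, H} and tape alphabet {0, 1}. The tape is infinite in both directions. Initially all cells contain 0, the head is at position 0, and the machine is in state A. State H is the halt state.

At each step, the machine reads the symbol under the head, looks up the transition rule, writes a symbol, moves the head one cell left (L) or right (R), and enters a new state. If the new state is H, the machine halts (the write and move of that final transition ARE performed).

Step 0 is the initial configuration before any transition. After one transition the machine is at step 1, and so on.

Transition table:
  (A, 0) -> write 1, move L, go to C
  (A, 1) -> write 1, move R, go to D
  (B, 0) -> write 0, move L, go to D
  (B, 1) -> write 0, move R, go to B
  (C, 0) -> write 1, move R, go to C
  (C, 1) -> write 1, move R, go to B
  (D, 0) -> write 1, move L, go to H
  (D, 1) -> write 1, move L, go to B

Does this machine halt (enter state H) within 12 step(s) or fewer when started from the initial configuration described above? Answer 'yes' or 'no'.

Step 1: in state A at pos 0, read 0 -> (A,0)->write 1,move L,goto C. Now: state=C, head=-1, tape[-2..1]=0010 (head:  ^)
Step 2: in state C at pos -1, read 0 -> (C,0)->write 1,move R,goto C. Now: state=C, head=0, tape[-2..1]=0110 (head:   ^)
Step 3: in state C at pos 0, read 1 -> (C,1)->write 1,move R,goto B. Now: state=B, head=1, tape[-2..2]=01100 (head:    ^)
Step 4: in state B at pos 1, read 0 -> (B,0)->write 0,move L,goto D. Now: state=D, head=0, tape[-2..2]=01100 (head:   ^)
Step 5: in state D at pos 0, read 1 -> (D,1)->write 1,move L,goto B. Now: state=B, head=-1, tape[-2..2]=01100 (head:  ^)
Step 6: in state B at pos -1, read 1 -> (B,1)->write 0,move R,goto B. Now: state=B, head=0, tape[-2..2]=00100 (head:   ^)
Step 7: in state B at pos 0, read 1 -> (B,1)->write 0,move R,goto B. Now: state=B, head=1, tape[-2..2]=00000 (head:    ^)
Step 8: in state B at pos 1, read 0 -> (B,0)->write 0,move L,goto D. Now: state=D, head=0, tape[-2..2]=00000 (head:   ^)
Step 9: in state D at pos 0, read 0 -> (D,0)->write 1,move L,goto H. Now: state=H, head=-1, tape[-2..2]=00100 (head:  ^)
State H reached at step 9; 9 <= 12 -> yes

Answer: yes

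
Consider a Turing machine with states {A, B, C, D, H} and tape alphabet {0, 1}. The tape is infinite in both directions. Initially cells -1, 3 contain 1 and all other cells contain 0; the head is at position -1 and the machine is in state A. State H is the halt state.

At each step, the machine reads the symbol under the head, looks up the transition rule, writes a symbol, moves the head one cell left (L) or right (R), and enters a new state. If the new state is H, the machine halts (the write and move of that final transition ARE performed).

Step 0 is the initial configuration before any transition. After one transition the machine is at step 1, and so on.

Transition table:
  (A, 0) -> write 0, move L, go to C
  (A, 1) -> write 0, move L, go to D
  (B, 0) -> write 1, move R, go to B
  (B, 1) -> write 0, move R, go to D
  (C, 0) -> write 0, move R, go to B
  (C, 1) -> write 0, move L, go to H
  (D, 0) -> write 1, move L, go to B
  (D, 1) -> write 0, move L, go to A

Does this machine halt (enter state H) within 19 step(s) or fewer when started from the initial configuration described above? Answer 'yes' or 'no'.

Answer: yes

Derivation:
Step 1: in state A at pos -1, read 1 -> (A,1)->write 0,move L,goto D. Now: state=D, head=-2, tape[-3..4]=00000010 (head:  ^)
Step 2: in state D at pos -2, read 0 -> (D,0)->write 1,move L,goto B. Now: state=B, head=-3, tape[-4..4]=001000010 (head:  ^)
Step 3: in state B at pos -3, read 0 -> (B,0)->write 1,move R,goto B. Now: state=B, head=-2, tape[-4..4]=011000010 (head:   ^)
Step 4: in state B at pos -2, read 1 -> (B,1)->write 0,move R,goto D. Now: state=D, head=-1, tape[-4..4]=010000010 (head:    ^)
Step 5: in state D at pos -1, read 0 -> (D,0)->write 1,move L,goto B. Now: state=B, head=-2, tape[-4..4]=010100010 (head:   ^)
Step 6: in state B at pos -2, read 0 -> (B,0)->write 1,move R,goto B. Now: state=B, head=-1, tape[-4..4]=011100010 (head:    ^)
Step 7: in state B at pos -1, read 1 -> (B,1)->write 0,move R,goto D. Now: state=D, head=0, tape[-4..4]=011000010 (head:     ^)
Step 8: in state D at pos 0, read 0 -> (D,0)->write 1,move L,goto B. Now: state=B, head=-1, tape[-4..4]=011010010 (head:    ^)
Step 9: in state B at pos -1, read 0 -> (B,0)->write 1,move R,goto B. Now: state=B, head=0, tape[-4..4]=011110010 (head:     ^)
Step 10: in state B at pos 0, read 1 -> (B,1)->write 0,move R,goto D. Now: state=D, head=1, tape[-4..4]=011100010 (head:      ^)
Step 11: in state D at pos 1, read 0 -> (D,0)->write 1,move L,goto B. Now: state=B, head=0, tape[-4..4]=011101010 (head:     ^)
Step 12: in state B at pos 0, read 0 -> (B,0)->write 1,move R,goto B. Now: state=B, head=1, tape[-4..4]=011111010 (head:      ^)
Step 13: in state B at pos 1, read 1 -> (B,1)->write 0,move R,goto D. Now: state=D, head=2, tape[-4..4]=011110010 (head:       ^)
Step 14: in state D at pos 2, read 0 -> (D,0)->write 1,move L,goto B. Now: state=B, head=1, tape[-4..4]=011110110 (head:      ^)
Step 15: in state B at pos 1, read 0 -> (B,0)->write 1,move R,goto B. Now: state=B, head=2, tape[-4..4]=011111110 (head:       ^)
Step 16: in state B at pos 2, read 1 -> (B,1)->write 0,move R,goto D. Now: state=D, head=3, tape[-4..4]=011111010 (head:        ^)
Step 17: in state D at pos 3, read 1 -> (D,1)->write 0,move L,goto A. Now: state=A, head=2, tape[-4..4]=011111000 (head:       ^)
Step 18: in state A at pos 2, read 0 -> (A,0)->write 0,move L,goto C. Now: state=C, head=1, tape[-4..4]=011111000 (head:      ^)
Step 19: in state C at pos 1, read 1 -> (C,1)->write 0,move L,goto H. Now: state=H, head=0, tape[-4..4]=011110000 (head:     ^)
State H reached at step 19; 19 <= 19 -> yes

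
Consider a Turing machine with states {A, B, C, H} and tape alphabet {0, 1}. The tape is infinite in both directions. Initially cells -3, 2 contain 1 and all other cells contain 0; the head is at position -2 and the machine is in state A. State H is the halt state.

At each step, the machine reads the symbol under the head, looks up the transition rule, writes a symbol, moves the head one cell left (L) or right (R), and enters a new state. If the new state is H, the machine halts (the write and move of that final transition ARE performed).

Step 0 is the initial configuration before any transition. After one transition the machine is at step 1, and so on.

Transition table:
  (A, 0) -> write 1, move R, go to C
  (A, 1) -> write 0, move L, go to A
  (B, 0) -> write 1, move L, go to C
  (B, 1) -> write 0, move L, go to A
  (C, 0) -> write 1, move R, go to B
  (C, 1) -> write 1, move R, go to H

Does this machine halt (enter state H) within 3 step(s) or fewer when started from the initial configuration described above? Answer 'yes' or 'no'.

Step 1: in state A at pos -2, read 0 -> (A,0)->write 1,move R,goto C. Now: state=C, head=-1, tape[-4..3]=01100010 (head:    ^)
Step 2: in state C at pos -1, read 0 -> (C,0)->write 1,move R,goto B. Now: state=B, head=0, tape[-4..3]=01110010 (head:     ^)
Step 3: in state B at pos 0, read 0 -> (B,0)->write 1,move L,goto C. Now: state=C, head=-1, tape[-4..3]=01111010 (head:    ^)
After 3 step(s): state = C (not H) -> not halted within 3 -> no

Answer: no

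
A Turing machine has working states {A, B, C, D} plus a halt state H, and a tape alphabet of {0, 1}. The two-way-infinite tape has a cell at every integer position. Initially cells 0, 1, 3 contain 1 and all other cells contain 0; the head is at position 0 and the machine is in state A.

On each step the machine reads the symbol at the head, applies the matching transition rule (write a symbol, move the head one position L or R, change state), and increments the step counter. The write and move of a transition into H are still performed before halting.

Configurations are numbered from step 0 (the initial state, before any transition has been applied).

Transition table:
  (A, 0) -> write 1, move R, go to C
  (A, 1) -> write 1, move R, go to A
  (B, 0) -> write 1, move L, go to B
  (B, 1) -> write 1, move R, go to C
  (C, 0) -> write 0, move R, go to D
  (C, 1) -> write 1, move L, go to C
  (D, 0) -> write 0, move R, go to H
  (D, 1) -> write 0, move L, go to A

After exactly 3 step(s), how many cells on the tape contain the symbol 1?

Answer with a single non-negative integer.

Step 1: in state A at pos 0, read 1 -> (A,1)->write 1,move R,goto A. Now: state=A, head=1, tape[-1..4]=011010 (head:   ^)
Step 2: in state A at pos 1, read 1 -> (A,1)->write 1,move R,goto A. Now: state=A, head=2, tape[-1..4]=011010 (head:    ^)
Step 3: in state A at pos 2, read 0 -> (A,0)->write 1,move R,goto C. Now: state=C, head=3, tape[-1..4]=011110 (head:     ^)
Cells containing 1 after step 3: {0, 1, 2, 3} -> 4 cell(s)

Answer: 4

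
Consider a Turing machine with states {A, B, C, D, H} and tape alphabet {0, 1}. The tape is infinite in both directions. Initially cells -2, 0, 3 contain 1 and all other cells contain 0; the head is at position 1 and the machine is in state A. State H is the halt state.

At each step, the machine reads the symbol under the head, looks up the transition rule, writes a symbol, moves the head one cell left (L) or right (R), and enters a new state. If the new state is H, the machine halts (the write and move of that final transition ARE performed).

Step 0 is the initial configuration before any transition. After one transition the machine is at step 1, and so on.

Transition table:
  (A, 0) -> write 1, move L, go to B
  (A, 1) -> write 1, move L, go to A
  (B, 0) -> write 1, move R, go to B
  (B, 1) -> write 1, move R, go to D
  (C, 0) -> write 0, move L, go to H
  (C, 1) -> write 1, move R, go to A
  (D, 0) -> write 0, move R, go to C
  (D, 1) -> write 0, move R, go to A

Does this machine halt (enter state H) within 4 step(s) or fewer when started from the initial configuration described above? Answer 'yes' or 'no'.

Answer: no

Derivation:
Step 1: in state A at pos 1, read 0 -> (A,0)->write 1,move L,goto B. Now: state=B, head=0, tape[-3..4]=01011010 (head:    ^)
Step 2: in state B at pos 0, read 1 -> (B,1)->write 1,move R,goto D. Now: state=D, head=1, tape[-3..4]=01011010 (head:     ^)
Step 3: in state D at pos 1, read 1 -> (D,1)->write 0,move R,goto A. Now: state=A, head=2, tape[-3..4]=01010010 (head:      ^)
Step 4: in state A at pos 2, read 0 -> (A,0)->write 1,move L,goto B. Now: state=B, head=1, tape[-3..4]=01010110 (head:     ^)
After 4 step(s): state = B (not H) -> not halted within 4 -> no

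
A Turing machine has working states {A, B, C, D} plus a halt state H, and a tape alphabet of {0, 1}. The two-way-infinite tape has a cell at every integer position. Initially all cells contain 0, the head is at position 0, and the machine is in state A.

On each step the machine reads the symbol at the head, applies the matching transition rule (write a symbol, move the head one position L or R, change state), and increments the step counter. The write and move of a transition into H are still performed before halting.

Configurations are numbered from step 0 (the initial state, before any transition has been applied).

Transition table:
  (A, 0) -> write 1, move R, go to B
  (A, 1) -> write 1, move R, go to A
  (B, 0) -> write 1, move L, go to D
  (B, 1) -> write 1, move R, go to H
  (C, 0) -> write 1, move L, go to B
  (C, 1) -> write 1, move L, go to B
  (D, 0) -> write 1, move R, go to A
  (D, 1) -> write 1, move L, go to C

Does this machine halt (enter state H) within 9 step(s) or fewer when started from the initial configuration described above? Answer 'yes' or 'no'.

Step 1: in state A at pos 0, read 0 -> (A,0)->write 1,move R,goto B. Now: state=B, head=1, tape[-1..2]=0100 (head:   ^)
Step 2: in state B at pos 1, read 0 -> (B,0)->write 1,move L,goto D. Now: state=D, head=0, tape[-1..2]=0110 (head:  ^)
Step 3: in state D at pos 0, read 1 -> (D,1)->write 1,move L,goto C. Now: state=C, head=-1, tape[-2..2]=00110 (head:  ^)
Step 4: in state C at pos -1, read 0 -> (C,0)->write 1,move L,goto B. Now: state=B, head=-2, tape[-3..2]=001110 (head:  ^)
Step 5: in state B at pos -2, read 0 -> (B,0)->write 1,move L,goto D. Now: state=D, head=-3, tape[-4..2]=0011110 (head:  ^)
Step 6: in state D at pos -3, read 0 -> (D,0)->write 1,move R,goto A. Now: state=A, head=-2, tape[-4..2]=0111110 (head:   ^)
Step 7: in state A at pos -2, read 1 -> (A,1)->write 1,move R,goto A. Now: state=A, head=-1, tape[-4..2]=0111110 (head:    ^)
Step 8: in state A at pos -1, read 1 -> (A,1)->write 1,move R,goto A. Now: state=A, head=0, tape[-4..2]=0111110 (head:     ^)
Step 9: in state A at pos 0, read 1 -> (A,1)->write 1,move R,goto A. Now: state=A, head=1, tape[-4..2]=0111110 (head:      ^)
After 9 step(s): state = A (not H) -> not halted within 9 -> no

Answer: no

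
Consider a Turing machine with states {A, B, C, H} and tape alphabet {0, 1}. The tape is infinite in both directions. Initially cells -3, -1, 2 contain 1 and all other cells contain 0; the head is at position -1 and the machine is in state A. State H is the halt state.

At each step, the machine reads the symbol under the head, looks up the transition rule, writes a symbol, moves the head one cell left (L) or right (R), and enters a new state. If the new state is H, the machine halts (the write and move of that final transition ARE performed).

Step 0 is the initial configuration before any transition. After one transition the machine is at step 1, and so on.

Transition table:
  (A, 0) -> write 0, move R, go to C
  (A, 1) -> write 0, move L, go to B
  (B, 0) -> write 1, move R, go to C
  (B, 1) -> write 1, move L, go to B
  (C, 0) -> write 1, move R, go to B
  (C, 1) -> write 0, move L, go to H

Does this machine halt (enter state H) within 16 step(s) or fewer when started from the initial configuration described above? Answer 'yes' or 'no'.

Step 1: in state A at pos -1, read 1 -> (A,1)->write 0,move L,goto B. Now: state=B, head=-2, tape[-4..3]=01000010 (head:   ^)
Step 2: in state B at pos -2, read 0 -> (B,0)->write 1,move R,goto C. Now: state=C, head=-1, tape[-4..3]=01100010 (head:    ^)
Step 3: in state C at pos -1, read 0 -> (C,0)->write 1,move R,goto B. Now: state=B, head=0, tape[-4..3]=01110010 (head:     ^)
Step 4: in state B at pos 0, read 0 -> (B,0)->write 1,move R,goto C. Now: state=C, head=1, tape[-4..3]=01111010 (head:      ^)
Step 5: in state C at pos 1, read 0 -> (C,0)->write 1,move R,goto B. Now: state=B, head=2, tape[-4..3]=01111110 (head:       ^)
Step 6: in state B at pos 2, read 1 -> (B,1)->write 1,move L,goto B. Now: state=B, head=1, tape[-4..3]=01111110 (head:      ^)
Step 7: in state B at pos 1, read 1 -> (B,1)->write 1,move L,goto B. Now: state=B, head=0, tape[-4..3]=01111110 (head:     ^)
Step 8: in state B at pos 0, read 1 -> (B,1)->write 1,move L,goto B. Now: state=B, head=-1, tape[-4..3]=01111110 (head:    ^)
Step 9: in state B at pos -1, read 1 -> (B,1)->write 1,move L,goto B. Now: state=B, head=-2, tape[-4..3]=01111110 (head:   ^)
Step 10: in state B at pos -2, read 1 -> (B,1)->write 1,move L,goto B. Now: state=B, head=-3, tape[-4..3]=01111110 (head:  ^)
Step 11: in state B at pos -3, read 1 -> (B,1)->write 1,move L,goto B. Now: state=B, head=-4, tape[-5..3]=001111110 (head:  ^)
Step 12: in state B at pos -4, read 0 -> (B,0)->write 1,move R,goto C. Now: state=C, head=-3, tape[-5..3]=011111110 (head:   ^)
Step 13: in state C at pos -3, read 1 -> (C,1)->write 0,move L,goto H. Now: state=H, head=-4, tape[-5..3]=010111110 (head:  ^)
State H reached at step 13; 13 <= 16 -> yes

Answer: yes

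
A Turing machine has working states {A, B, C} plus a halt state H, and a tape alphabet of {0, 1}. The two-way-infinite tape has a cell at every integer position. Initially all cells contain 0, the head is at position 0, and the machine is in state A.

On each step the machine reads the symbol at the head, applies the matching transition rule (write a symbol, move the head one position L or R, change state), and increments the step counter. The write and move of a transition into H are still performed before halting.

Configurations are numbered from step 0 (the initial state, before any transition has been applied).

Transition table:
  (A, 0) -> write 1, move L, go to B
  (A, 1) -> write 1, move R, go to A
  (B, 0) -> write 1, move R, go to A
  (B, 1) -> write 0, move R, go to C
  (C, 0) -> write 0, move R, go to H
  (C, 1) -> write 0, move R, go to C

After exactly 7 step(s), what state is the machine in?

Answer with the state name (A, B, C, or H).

Step 1: in state A at pos 0, read 0 -> (A,0)->write 1,move L,goto B. Now: state=B, head=-1, tape[-2..1]=0010 (head:  ^)
Step 2: in state B at pos -1, read 0 -> (B,0)->write 1,move R,goto A. Now: state=A, head=0, tape[-2..1]=0110 (head:   ^)
Step 3: in state A at pos 0, read 1 -> (A,1)->write 1,move R,goto A. Now: state=A, head=1, tape[-2..2]=01100 (head:    ^)
Step 4: in state A at pos 1, read 0 -> (A,0)->write 1,move L,goto B. Now: state=B, head=0, tape[-2..2]=01110 (head:   ^)
Step 5: in state B at pos 0, read 1 -> (B,1)->write 0,move R,goto C. Now: state=C, head=1, tape[-2..2]=01010 (head:    ^)
Step 6: in state C at pos 1, read 1 -> (C,1)->write 0,move R,goto C. Now: state=C, head=2, tape[-2..3]=010000 (head:     ^)
Step 7: in state C at pos 2, read 0 -> (C,0)->write 0,move R,goto H. Now: state=H, head=3, tape[-2..4]=0100000 (head:      ^)

Answer: H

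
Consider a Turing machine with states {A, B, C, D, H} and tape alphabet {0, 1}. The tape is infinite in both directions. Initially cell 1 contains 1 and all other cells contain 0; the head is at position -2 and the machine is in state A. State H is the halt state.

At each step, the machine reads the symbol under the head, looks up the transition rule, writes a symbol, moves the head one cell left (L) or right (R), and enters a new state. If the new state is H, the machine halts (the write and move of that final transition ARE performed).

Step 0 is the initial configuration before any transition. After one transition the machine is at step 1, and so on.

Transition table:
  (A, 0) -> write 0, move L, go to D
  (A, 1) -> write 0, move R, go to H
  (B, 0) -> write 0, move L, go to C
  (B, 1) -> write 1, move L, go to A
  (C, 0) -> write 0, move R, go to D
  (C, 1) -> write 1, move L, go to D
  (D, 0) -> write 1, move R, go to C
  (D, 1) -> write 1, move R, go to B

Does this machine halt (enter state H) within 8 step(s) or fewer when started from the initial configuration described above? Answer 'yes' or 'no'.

Answer: no

Derivation:
Step 1: in state A at pos -2, read 0 -> (A,0)->write 0,move L,goto D. Now: state=D, head=-3, tape[-4..2]=0000010 (head:  ^)
Step 2: in state D at pos -3, read 0 -> (D,0)->write 1,move R,goto C. Now: state=C, head=-2, tape[-4..2]=0100010 (head:   ^)
Step 3: in state C at pos -2, read 0 -> (C,0)->write 0,move R,goto D. Now: state=D, head=-1, tape[-4..2]=0100010 (head:    ^)
Step 4: in state D at pos -1, read 0 -> (D,0)->write 1,move R,goto C. Now: state=C, head=0, tape[-4..2]=0101010 (head:     ^)
Step 5: in state C at pos 0, read 0 -> (C,0)->write 0,move R,goto D. Now: state=D, head=1, tape[-4..2]=0101010 (head:      ^)
Step 6: in state D at pos 1, read 1 -> (D,1)->write 1,move R,goto B. Now: state=B, head=2, tape[-4..3]=01010100 (head:       ^)
Step 7: in state B at pos 2, read 0 -> (B,0)->write 0,move L,goto C. Now: state=C, head=1, tape[-4..3]=01010100 (head:      ^)
Step 8: in state C at pos 1, read 1 -> (C,1)->write 1,move L,goto D. Now: state=D, head=0, tape[-4..3]=01010100 (head:     ^)
After 8 step(s): state = D (not H) -> not halted within 8 -> no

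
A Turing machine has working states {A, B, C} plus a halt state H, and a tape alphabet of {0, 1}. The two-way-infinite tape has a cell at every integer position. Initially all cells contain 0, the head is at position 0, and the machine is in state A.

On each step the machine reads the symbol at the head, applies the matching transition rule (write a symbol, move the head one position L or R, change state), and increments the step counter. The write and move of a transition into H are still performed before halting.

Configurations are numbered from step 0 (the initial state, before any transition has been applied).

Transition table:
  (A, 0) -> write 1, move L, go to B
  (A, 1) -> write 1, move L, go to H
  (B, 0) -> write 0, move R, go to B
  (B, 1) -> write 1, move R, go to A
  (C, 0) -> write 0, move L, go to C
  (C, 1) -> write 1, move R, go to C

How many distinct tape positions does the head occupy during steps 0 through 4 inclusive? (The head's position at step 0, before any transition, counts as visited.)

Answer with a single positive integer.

Step 1: in state A at pos 0, read 0 -> (A,0)->write 1,move L,goto B. Now: state=B, head=-1, tape[-2..1]=0010 (head:  ^)
Step 2: in state B at pos -1, read 0 -> (B,0)->write 0,move R,goto B. Now: state=B, head=0, tape[-2..1]=0010 (head:   ^)
Step 3: in state B at pos 0, read 1 -> (B,1)->write 1,move R,goto A. Now: state=A, head=1, tape[-2..2]=00100 (head:    ^)
Step 4: in state A at pos 1, read 0 -> (A,0)->write 1,move L,goto B. Now: state=B, head=0, tape[-2..2]=00110 (head:   ^)
Head positions at steps 0..4: starting at 0, distinct positions visited = {-1, 0, 1} -> 3 position(s)

Answer: 3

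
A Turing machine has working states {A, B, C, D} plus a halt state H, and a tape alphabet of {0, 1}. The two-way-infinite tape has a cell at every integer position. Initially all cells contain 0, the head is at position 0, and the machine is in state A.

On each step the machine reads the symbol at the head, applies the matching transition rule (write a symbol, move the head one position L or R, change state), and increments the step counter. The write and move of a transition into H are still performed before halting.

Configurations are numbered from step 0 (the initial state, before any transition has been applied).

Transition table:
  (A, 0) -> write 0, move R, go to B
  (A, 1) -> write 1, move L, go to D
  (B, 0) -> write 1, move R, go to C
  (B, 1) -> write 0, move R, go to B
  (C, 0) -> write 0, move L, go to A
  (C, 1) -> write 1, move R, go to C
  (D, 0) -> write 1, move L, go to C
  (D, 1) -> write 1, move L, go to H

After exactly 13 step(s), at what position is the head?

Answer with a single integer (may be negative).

Answer: -1

Derivation:
Step 1: in state A at pos 0, read 0 -> (A,0)->write 0,move R,goto B. Now: state=B, head=1, tape[-1..2]=0000 (head:   ^)
Step 2: in state B at pos 1, read 0 -> (B,0)->write 1,move R,goto C. Now: state=C, head=2, tape[-1..3]=00100 (head:    ^)
Step 3: in state C at pos 2, read 0 -> (C,0)->write 0,move L,goto A. Now: state=A, head=1, tape[-1..3]=00100 (head:   ^)
Step 4: in state A at pos 1, read 1 -> (A,1)->write 1,move L,goto D. Now: state=D, head=0, tape[-1..3]=00100 (head:  ^)
Step 5: in state D at pos 0, read 0 -> (D,0)->write 1,move L,goto C. Now: state=C, head=-1, tape[-2..3]=001100 (head:  ^)
Step 6: in state C at pos -1, read 0 -> (C,0)->write 0,move L,goto A. Now: state=A, head=-2, tape[-3..3]=0001100 (head:  ^)
Step 7: in state A at pos -2, read 0 -> (A,0)->write 0,move R,goto B. Now: state=B, head=-1, tape[-3..3]=0001100 (head:   ^)
Step 8: in state B at pos -1, read 0 -> (B,0)->write 1,move R,goto C. Now: state=C, head=0, tape[-3..3]=0011100 (head:    ^)
Step 9: in state C at pos 0, read 1 -> (C,1)->write 1,move R,goto C. Now: state=C, head=1, tape[-3..3]=0011100 (head:     ^)
Step 10: in state C at pos 1, read 1 -> (C,1)->write 1,move R,goto C. Now: state=C, head=2, tape[-3..3]=0011100 (head:      ^)
Step 11: in state C at pos 2, read 0 -> (C,0)->write 0,move L,goto A. Now: state=A, head=1, tape[-3..3]=0011100 (head:     ^)
Step 12: in state A at pos 1, read 1 -> (A,1)->write 1,move L,goto D. Now: state=D, head=0, tape[-3..3]=0011100 (head:    ^)
Step 13: in state D at pos 0, read 1 -> (D,1)->write 1,move L,goto H. Now: state=H, head=-1, tape[-3..3]=0011100 (head:   ^)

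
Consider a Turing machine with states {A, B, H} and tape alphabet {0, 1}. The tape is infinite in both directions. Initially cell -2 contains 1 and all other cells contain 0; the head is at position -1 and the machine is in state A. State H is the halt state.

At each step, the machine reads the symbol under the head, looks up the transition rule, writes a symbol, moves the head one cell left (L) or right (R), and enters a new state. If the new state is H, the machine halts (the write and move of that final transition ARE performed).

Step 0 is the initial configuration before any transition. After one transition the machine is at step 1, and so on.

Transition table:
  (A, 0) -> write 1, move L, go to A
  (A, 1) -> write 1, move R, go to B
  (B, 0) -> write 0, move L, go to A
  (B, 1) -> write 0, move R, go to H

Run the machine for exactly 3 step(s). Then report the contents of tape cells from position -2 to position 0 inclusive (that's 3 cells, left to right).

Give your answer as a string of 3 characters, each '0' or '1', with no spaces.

Step 1: in state A at pos -1, read 0 -> (A,0)->write 1,move L,goto A. Now: state=A, head=-2, tape[-3..0]=0110 (head:  ^)
Step 2: in state A at pos -2, read 1 -> (A,1)->write 1,move R,goto B. Now: state=B, head=-1, tape[-3..0]=0110 (head:   ^)
Step 3: in state B at pos -1, read 1 -> (B,1)->write 0,move R,goto H. Now: state=H, head=0, tape[-3..1]=01000 (head:    ^)

Answer: 100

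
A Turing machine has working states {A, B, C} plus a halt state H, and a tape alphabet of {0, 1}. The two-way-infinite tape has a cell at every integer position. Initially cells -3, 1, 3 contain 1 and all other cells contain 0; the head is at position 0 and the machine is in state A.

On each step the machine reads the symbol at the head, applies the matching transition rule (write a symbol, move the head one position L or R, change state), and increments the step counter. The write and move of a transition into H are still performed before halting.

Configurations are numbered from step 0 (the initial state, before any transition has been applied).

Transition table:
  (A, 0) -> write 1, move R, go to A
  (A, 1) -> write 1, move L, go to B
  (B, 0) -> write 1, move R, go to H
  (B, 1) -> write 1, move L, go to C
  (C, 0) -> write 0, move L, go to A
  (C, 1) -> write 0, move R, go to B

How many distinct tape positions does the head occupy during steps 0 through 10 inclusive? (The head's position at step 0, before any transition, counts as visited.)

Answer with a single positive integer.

Step 1: in state A at pos 0, read 0 -> (A,0)->write 1,move R,goto A. Now: state=A, head=1, tape[-4..4]=010011010 (head:      ^)
Step 2: in state A at pos 1, read 1 -> (A,1)->write 1,move L,goto B. Now: state=B, head=0, tape[-4..4]=010011010 (head:     ^)
Step 3: in state B at pos 0, read 1 -> (B,1)->write 1,move L,goto C. Now: state=C, head=-1, tape[-4..4]=010011010 (head:    ^)
Step 4: in state C at pos -1, read 0 -> (C,0)->write 0,move L,goto A. Now: state=A, head=-2, tape[-4..4]=010011010 (head:   ^)
Step 5: in state A at pos -2, read 0 -> (A,0)->write 1,move R,goto A. Now: state=A, head=-1, tape[-4..4]=011011010 (head:    ^)
Step 6: in state A at pos -1, read 0 -> (A,0)->write 1,move R,goto A. Now: state=A, head=0, tape[-4..4]=011111010 (head:     ^)
Step 7: in state A at pos 0, read 1 -> (A,1)->write 1,move L,goto B. Now: state=B, head=-1, tape[-4..4]=011111010 (head:    ^)
Step 8: in state B at pos -1, read 1 -> (B,1)->write 1,move L,goto C. Now: state=C, head=-2, tape[-4..4]=011111010 (head:   ^)
Step 9: in state C at pos -2, read 1 -> (C,1)->write 0,move R,goto B. Now: state=B, head=-1, tape[-4..4]=010111010 (head:    ^)
Step 10: in state B at pos -1, read 1 -> (B,1)->write 1,move L,goto C. Now: state=C, head=-2, tape[-4..4]=010111010 (head:   ^)
Head positions at steps 0..10: starting at 0, distinct positions visited = {-2, -1, 0, 1} -> 4 position(s)

Answer: 4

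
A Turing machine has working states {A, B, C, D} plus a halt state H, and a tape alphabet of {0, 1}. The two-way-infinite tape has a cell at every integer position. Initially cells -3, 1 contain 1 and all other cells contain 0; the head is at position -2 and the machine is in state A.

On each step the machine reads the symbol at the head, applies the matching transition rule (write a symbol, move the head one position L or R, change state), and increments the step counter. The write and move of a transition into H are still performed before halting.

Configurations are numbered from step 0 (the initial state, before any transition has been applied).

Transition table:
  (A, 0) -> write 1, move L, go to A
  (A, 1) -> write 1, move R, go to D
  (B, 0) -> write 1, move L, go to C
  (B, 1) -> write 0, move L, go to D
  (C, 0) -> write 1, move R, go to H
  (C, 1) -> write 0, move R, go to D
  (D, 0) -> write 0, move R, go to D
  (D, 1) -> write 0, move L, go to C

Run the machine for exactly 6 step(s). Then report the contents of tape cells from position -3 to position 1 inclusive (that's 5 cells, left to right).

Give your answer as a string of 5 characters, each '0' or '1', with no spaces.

Step 1: in state A at pos -2, read 0 -> (A,0)->write 1,move L,goto A. Now: state=A, head=-3, tape[-4..2]=0110010 (head:  ^)
Step 2: in state A at pos -3, read 1 -> (A,1)->write 1,move R,goto D. Now: state=D, head=-2, tape[-4..2]=0110010 (head:   ^)
Step 3: in state D at pos -2, read 1 -> (D,1)->write 0,move L,goto C. Now: state=C, head=-3, tape[-4..2]=0100010 (head:  ^)
Step 4: in state C at pos -3, read 1 -> (C,1)->write 0,move R,goto D. Now: state=D, head=-2, tape[-4..2]=0000010 (head:   ^)
Step 5: in state D at pos -2, read 0 -> (D,0)->write 0,move R,goto D. Now: state=D, head=-1, tape[-4..2]=0000010 (head:    ^)
Step 6: in state D at pos -1, read 0 -> (D,0)->write 0,move R,goto D. Now: state=D, head=0, tape[-4..2]=0000010 (head:     ^)

Answer: 00001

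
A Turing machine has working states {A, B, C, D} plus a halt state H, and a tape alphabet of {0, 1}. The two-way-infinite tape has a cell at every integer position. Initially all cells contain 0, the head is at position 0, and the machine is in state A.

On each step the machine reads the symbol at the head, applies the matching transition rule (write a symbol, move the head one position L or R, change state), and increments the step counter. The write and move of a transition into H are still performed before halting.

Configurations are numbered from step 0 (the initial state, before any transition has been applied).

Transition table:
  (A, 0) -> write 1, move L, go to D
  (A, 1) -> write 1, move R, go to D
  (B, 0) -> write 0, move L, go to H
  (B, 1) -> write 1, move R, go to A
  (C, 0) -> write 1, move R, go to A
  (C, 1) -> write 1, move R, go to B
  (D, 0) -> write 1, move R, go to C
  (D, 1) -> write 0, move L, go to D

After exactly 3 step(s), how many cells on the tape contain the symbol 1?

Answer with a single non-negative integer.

Step 1: in state A at pos 0, read 0 -> (A,0)->write 1,move L,goto D. Now: state=D, head=-1, tape[-2..1]=0010 (head:  ^)
Step 2: in state D at pos -1, read 0 -> (D,0)->write 1,move R,goto C. Now: state=C, head=0, tape[-2..1]=0110 (head:   ^)
Step 3: in state C at pos 0, read 1 -> (C,1)->write 1,move R,goto B. Now: state=B, head=1, tape[-2..2]=01100 (head:    ^)
Cells containing 1 after step 3: {-1, 0} -> 2 cell(s)

Answer: 2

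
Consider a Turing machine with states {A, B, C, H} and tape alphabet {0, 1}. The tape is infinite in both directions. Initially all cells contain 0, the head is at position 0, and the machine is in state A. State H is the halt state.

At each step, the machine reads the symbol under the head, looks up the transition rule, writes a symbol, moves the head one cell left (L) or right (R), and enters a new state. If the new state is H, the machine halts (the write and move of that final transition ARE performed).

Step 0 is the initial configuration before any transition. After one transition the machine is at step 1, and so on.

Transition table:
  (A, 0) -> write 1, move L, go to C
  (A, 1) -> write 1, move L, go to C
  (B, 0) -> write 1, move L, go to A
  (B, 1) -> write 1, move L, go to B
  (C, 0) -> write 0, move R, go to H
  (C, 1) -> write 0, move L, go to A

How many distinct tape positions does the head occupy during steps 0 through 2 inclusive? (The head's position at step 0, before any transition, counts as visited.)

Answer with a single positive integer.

Step 1: in state A at pos 0, read 0 -> (A,0)->write 1,move L,goto C. Now: state=C, head=-1, tape[-2..1]=0010 (head:  ^)
Step 2: in state C at pos -1, read 0 -> (C,0)->write 0,move R,goto H. Now: state=H, head=0, tape[-2..1]=0010 (head:   ^)
Head positions at steps 0..2: starting at 0, distinct positions visited = {-1, 0} -> 2 position(s)

Answer: 2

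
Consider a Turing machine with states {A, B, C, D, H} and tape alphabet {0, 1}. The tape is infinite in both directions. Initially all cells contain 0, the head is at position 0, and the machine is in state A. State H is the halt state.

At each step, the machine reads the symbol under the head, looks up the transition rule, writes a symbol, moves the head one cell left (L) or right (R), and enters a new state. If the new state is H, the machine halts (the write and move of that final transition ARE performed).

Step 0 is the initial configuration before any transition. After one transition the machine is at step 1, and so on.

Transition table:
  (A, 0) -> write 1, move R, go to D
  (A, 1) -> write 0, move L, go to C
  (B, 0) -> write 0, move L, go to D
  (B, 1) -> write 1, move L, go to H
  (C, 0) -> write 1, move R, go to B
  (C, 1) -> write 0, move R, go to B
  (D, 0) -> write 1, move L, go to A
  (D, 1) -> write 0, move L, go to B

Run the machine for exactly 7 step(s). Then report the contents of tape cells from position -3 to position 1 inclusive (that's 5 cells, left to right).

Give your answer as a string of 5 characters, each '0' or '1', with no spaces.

Step 1: in state A at pos 0, read 0 -> (A,0)->write 1,move R,goto D. Now: state=D, head=1, tape[-1..2]=0100 (head:   ^)
Step 2: in state D at pos 1, read 0 -> (D,0)->write 1,move L,goto A. Now: state=A, head=0, tape[-1..2]=0110 (head:  ^)
Step 3: in state A at pos 0, read 1 -> (A,1)->write 0,move L,goto C. Now: state=C, head=-1, tape[-2..2]=00010 (head:  ^)
Step 4: in state C at pos -1, read 0 -> (C,0)->write 1,move R,goto B. Now: state=B, head=0, tape[-2..2]=01010 (head:   ^)
Step 5: in state B at pos 0, read 0 -> (B,0)->write 0,move L,goto D. Now: state=D, head=-1, tape[-2..2]=01010 (head:  ^)
Step 6: in state D at pos -1, read 1 -> (D,1)->write 0,move L,goto B. Now: state=B, head=-2, tape[-3..2]=000010 (head:  ^)
Step 7: in state B at pos -2, read 0 -> (B,0)->write 0,move L,goto D. Now: state=D, head=-3, tape[-4..2]=0000010 (head:  ^)

Answer: 00001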